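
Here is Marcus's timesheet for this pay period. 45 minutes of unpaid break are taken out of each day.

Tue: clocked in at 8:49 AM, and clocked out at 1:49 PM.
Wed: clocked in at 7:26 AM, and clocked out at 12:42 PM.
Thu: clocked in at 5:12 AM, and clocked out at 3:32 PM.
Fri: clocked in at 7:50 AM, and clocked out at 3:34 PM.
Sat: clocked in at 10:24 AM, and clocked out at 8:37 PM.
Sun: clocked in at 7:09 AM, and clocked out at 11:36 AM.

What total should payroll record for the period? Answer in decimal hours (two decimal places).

38.50 hours

Tue: 8:49 AM–1:49 PM = 5 h 0 min; less 45 min break → 4 h 15 min
Wed: 7:26 AM–12:42 PM = 5 h 16 min; less 45 min break → 4 h 31 min
Thu: 5:12 AM–3:32 PM = 10 h 20 min; less 45 min break → 9 h 35 min
Fri: 7:50 AM–3:34 PM = 7 h 44 min; less 45 min break → 6 h 59 min
Sat: 10:24 AM–8:37 PM = 10 h 13 min; less 45 min break → 9 h 28 min
Sun: 7:09 AM–11:36 AM = 4 h 27 min; less 45 min break → 3 h 42 min
Total: 4 h 15 min + 4 h 31 min + 9 h 35 min + 6 h 59 min + 9 h 28 min + 3 h 42 min = 38 h 30 min.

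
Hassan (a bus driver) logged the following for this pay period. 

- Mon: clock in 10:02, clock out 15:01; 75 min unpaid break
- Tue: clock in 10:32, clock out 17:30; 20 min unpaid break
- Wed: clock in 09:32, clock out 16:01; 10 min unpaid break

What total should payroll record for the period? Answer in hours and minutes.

Mon: 10:02–15:01 = 4 h 59 min; less 75 min break → 3 h 44 min
Tue: 10:32–17:30 = 6 h 58 min; less 20 min break → 6 h 38 min
Wed: 09:32–16:01 = 6 h 29 min; less 10 min break → 6 h 19 min
Total: 3 h 44 min + 6 h 38 min + 6 h 19 min = 16 h 41 min.

16 h 41 min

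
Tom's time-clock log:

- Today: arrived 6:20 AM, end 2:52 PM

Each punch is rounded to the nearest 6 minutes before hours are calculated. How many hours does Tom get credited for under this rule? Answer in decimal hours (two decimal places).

8.60 hours

Today: in 6:20 AM→6:18 AM, out 2:52 PM→2:54 PM; 8 h 36 min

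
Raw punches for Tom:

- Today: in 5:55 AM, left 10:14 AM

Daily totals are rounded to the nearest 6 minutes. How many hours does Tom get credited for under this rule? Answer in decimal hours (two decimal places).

4.30 hours

Today: 5:55 AM–10:14 AM = 4 h 19 min → rounds to 4 h 18 min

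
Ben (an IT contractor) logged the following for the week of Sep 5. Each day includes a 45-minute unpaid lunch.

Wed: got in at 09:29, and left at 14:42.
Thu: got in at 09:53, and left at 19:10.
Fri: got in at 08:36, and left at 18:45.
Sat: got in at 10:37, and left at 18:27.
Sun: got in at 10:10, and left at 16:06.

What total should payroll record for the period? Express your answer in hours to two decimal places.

Wed: 09:29–14:42 = 5 h 13 min; less 45 min break → 4 h 28 min
Thu: 09:53–19:10 = 9 h 17 min; less 45 min break → 8 h 32 min
Fri: 08:36–18:45 = 10 h 9 min; less 45 min break → 9 h 24 min
Sat: 10:37–18:27 = 7 h 50 min; less 45 min break → 7 h 5 min
Sun: 10:10–16:06 = 5 h 56 min; less 45 min break → 5 h 11 min
Total: 4 h 28 min + 8 h 32 min + 9 h 24 min + 7 h 5 min + 5 h 11 min = 34 h 40 min.

34.67 hours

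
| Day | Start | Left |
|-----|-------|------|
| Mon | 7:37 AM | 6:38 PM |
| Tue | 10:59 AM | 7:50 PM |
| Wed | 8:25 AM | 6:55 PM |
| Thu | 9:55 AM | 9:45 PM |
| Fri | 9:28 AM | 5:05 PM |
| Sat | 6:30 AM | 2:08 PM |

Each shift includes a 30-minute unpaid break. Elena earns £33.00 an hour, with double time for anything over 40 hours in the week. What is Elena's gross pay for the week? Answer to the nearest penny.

£2273.70

Mon: 7:37 AM–6:38 PM = 11 h 1 min; less 30 min break → 10 h 31 min
Tue: 10:59 AM–7:50 PM = 8 h 51 min; less 30 min break → 8 h 21 min
Wed: 8:25 AM–6:55 PM = 10 h 30 min; less 30 min break → 10 h 0 min
Thu: 9:55 AM–9:45 PM = 11 h 50 min; less 30 min break → 11 h 20 min
Fri: 9:28 AM–5:05 PM = 7 h 37 min; less 30 min break → 7 h 7 min
Sat: 6:30 AM–2:08 PM = 7 h 38 min; less 30 min break → 7 h 8 min
Total worked: 54 h 27 min = 3267 min.
Regular 40 h 0 min = 2400 min at £33.00/h; overtime 14 h 27 min = 867 min at £66.00/h.
Pay = (2400 × £33.00 + 867 × £66.00) ÷ 60 = £2273.70.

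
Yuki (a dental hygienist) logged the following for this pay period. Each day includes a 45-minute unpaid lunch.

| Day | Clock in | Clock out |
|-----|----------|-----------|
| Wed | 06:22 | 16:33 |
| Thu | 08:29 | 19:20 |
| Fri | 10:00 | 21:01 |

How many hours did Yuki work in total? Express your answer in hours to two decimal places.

Wed: 06:22–16:33 = 10 h 11 min; less 45 min break → 9 h 26 min
Thu: 08:29–19:20 = 10 h 51 min; less 45 min break → 10 h 6 min
Fri: 10:00–21:01 = 11 h 1 min; less 45 min break → 10 h 16 min
Total: 9 h 26 min + 10 h 6 min + 10 h 16 min = 29 h 48 min.

29.80 hours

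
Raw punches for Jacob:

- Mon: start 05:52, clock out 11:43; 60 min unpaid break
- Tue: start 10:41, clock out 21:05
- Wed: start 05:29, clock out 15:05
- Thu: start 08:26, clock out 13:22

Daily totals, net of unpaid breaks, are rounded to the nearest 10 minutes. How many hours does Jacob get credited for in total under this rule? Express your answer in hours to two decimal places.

29.83 hours

Mon: 05:52–11:43 = 5 h 51 min − 60 min = 4 h 51 min → rounds to 4 h 50 min
Tue: 10:41–21:05 = 10 h 24 min → rounds to 10 h 20 min
Wed: 05:29–15:05 = 9 h 36 min → rounds to 9 h 40 min
Thu: 08:26–13:22 = 4 h 56 min → rounds to 5 h 0 min
Total credited: 29 h 50 min.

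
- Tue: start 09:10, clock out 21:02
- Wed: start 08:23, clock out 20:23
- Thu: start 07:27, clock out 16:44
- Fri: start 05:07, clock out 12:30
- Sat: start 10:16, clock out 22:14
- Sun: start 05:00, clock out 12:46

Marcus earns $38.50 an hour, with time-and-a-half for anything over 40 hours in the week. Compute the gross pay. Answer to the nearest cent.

$2710.40

Tue: 09:10–21:02 = 11 h 52 min
Wed: 08:23–20:23 = 12 h 0 min
Thu: 07:27–16:44 = 9 h 17 min
Fri: 05:07–12:30 = 7 h 23 min
Sat: 10:16–22:14 = 11 h 58 min
Sun: 05:00–12:46 = 7 h 46 min
Total worked: 60 h 16 min = 3616 min.
Regular 40 h 0 min = 2400 min at $38.50/h; overtime 20 h 16 min = 1216 min at $57.75/h.
Pay = (2400 × $38.50 + 1216 × $57.75) ÷ 60 = $2710.40.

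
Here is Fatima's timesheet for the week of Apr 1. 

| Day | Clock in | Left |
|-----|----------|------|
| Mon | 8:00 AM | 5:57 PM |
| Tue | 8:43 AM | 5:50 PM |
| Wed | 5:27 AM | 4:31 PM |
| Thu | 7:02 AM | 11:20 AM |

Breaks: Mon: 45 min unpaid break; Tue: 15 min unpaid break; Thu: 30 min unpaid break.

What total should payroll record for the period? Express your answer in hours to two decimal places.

Mon: 8:00 AM–5:57 PM = 9 h 57 min; less 45 min break → 9 h 12 min
Tue: 8:43 AM–5:50 PM = 9 h 7 min; less 15 min break → 8 h 52 min
Wed: 5:27 AM–4:31 PM = 11 h 4 min
Thu: 7:02 AM–11:20 AM = 4 h 18 min; less 30 min break → 3 h 48 min
Total: 9 h 12 min + 8 h 52 min + 11 h 4 min + 3 h 48 min = 32 h 56 min.

32.93 hours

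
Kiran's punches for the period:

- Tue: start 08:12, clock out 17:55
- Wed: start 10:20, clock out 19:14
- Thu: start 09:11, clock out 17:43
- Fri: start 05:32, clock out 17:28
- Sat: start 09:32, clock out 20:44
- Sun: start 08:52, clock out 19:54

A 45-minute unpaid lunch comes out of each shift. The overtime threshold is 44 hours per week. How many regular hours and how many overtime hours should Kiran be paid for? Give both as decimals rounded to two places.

Regular 44.00 hours, overtime 12.82 hours

Tue: 08:12–17:55 = 9 h 43 min; less 45 min break → 8 h 58 min
Wed: 10:20–19:14 = 8 h 54 min; less 45 min break → 8 h 9 min
Thu: 09:11–17:43 = 8 h 32 min; less 45 min break → 7 h 47 min
Fri: 05:32–17:28 = 11 h 56 min; less 45 min break → 11 h 11 min
Sat: 09:32–20:44 = 11 h 12 min; less 45 min break → 10 h 27 min
Sun: 08:52–19:54 = 11 h 2 min; less 45 min break → 10 h 17 min
Total worked: 56 h 49 min = 56.82 h.
Threshold 44 h → overtime 12 h 49 min, regular 44 h 0 min.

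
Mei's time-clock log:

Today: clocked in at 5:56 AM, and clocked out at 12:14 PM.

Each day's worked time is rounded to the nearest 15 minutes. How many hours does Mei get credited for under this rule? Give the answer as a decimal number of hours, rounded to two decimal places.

6.25 hours

Today: 5:56 AM–12:14 PM = 6 h 18 min → rounds to 6 h 15 min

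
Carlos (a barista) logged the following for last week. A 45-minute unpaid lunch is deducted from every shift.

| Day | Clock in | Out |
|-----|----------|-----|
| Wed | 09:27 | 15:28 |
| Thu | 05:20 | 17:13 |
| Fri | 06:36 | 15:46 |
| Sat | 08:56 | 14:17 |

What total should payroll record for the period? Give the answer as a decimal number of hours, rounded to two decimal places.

Wed: 09:27–15:28 = 6 h 1 min; less 45 min break → 5 h 16 min
Thu: 05:20–17:13 = 11 h 53 min; less 45 min break → 11 h 8 min
Fri: 06:36–15:46 = 9 h 10 min; less 45 min break → 8 h 25 min
Sat: 08:56–14:17 = 5 h 21 min; less 45 min break → 4 h 36 min
Total: 5 h 16 min + 11 h 8 min + 8 h 25 min + 4 h 36 min = 29 h 25 min.

29.42 hours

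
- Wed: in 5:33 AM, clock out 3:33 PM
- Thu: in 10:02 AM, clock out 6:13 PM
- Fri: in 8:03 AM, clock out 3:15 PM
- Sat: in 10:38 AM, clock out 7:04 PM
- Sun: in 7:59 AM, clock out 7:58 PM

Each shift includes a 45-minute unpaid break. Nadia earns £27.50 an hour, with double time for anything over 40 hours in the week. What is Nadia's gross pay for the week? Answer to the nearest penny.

Wed: 5:33 AM–3:33 PM = 10 h 0 min; less 45 min break → 9 h 15 min
Thu: 10:02 AM–6:13 PM = 8 h 11 min; less 45 min break → 7 h 26 min
Fri: 8:03 AM–3:15 PM = 7 h 12 min; less 45 min break → 6 h 27 min
Sat: 10:38 AM–7:04 PM = 8 h 26 min; less 45 min break → 7 h 41 min
Sun: 7:59 AM–7:58 PM = 11 h 59 min; less 45 min break → 11 h 14 min
Total worked: 42 h 3 min = 2523 min.
Regular 40 h 0 min = 2400 min at £27.50/h; overtime 2 h 3 min = 123 min at £55.00/h.
Pay = (2400 × £27.50 + 123 × £55.00) ÷ 60 = £1212.75.

£1212.75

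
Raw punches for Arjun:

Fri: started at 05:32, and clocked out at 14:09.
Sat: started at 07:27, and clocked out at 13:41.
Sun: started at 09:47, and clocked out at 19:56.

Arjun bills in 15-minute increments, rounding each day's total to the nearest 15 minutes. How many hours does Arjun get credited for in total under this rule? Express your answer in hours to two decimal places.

25.00 hours

Fri: 05:32–14:09 = 8 h 37 min → rounds to 8 h 30 min
Sat: 07:27–13:41 = 6 h 14 min → rounds to 6 h 15 min
Sun: 09:47–19:56 = 10 h 9 min → rounds to 10 h 15 min
Total credited: 25 h 0 min.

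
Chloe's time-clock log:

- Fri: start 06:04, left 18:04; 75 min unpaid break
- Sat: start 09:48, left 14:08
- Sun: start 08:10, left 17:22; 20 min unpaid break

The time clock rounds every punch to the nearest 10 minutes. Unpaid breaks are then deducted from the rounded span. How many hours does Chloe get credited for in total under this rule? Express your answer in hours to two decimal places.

Fri: in 06:04→06:00, out 18:04→18:00; 12 h 0 min − 75 min = 10 h 45 min
Sat: in 09:48→09:50, out 14:08→14:10; 4 h 20 min
Sun: in 08:10→08:10, out 17:22→17:20; 9 h 10 min − 20 min = 8 h 50 min
Total credited: 23 h 55 min.

23.92 hours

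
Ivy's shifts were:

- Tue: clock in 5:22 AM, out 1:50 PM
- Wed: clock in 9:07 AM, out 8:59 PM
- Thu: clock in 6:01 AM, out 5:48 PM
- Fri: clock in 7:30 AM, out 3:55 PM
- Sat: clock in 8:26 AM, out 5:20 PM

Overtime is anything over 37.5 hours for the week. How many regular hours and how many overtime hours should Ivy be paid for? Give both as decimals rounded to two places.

Tue: 5:22 AM–1:50 PM = 8 h 28 min
Wed: 9:07 AM–8:59 PM = 11 h 52 min
Thu: 6:01 AM–5:48 PM = 11 h 47 min
Fri: 7:30 AM–3:55 PM = 8 h 25 min
Sat: 8:26 AM–5:20 PM = 8 h 54 min
Total worked: 49 h 26 min = 49.43 h.
Threshold 37.5 h → overtime 11 h 56 min, regular 37 h 30 min.

Regular 37.50 hours, overtime 11.93 hours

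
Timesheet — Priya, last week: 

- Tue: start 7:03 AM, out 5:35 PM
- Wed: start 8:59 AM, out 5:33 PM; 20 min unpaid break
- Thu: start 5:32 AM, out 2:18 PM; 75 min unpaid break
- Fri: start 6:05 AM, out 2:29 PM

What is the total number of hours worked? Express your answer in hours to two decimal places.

34.68 hours

Tue: 7:03 AM–5:35 PM = 10 h 32 min
Wed: 8:59 AM–5:33 PM = 8 h 34 min; less 20 min break → 8 h 14 min
Thu: 5:32 AM–2:18 PM = 8 h 46 min; less 75 min break → 7 h 31 min
Fri: 6:05 AM–2:29 PM = 8 h 24 min
Total: 10 h 32 min + 8 h 14 min + 7 h 31 min + 8 h 24 min = 34 h 41 min.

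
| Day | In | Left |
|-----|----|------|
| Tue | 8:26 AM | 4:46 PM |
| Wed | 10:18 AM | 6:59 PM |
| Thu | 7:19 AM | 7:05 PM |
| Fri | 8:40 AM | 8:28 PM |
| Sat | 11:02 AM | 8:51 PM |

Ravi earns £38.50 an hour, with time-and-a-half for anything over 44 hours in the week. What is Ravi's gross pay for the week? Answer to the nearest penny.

Tue: 8:26 AM–4:46 PM = 8 h 20 min
Wed: 10:18 AM–6:59 PM = 8 h 41 min
Thu: 7:19 AM–7:05 PM = 11 h 46 min
Fri: 8:40 AM–8:28 PM = 11 h 48 min
Sat: 11:02 AM–8:51 PM = 9 h 49 min
Total worked: 50 h 24 min = 3024 min.
Regular 44 h 0 min = 2640 min at £38.50/h; overtime 6 h 24 min = 384 min at £57.75/h.
Pay = (2640 × £38.50 + 384 × £57.75) ÷ 60 = £2063.60.

£2063.60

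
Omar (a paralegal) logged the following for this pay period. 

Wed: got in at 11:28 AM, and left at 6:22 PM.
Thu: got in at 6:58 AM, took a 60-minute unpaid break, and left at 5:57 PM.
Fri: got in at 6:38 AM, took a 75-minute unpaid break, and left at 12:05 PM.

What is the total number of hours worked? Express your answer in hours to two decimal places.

Wed: 11:28 AM–6:22 PM = 6 h 54 min
Thu: 6:58 AM–5:57 PM = 10 h 59 min; less 60 min break → 9 h 59 min
Fri: 6:38 AM–12:05 PM = 5 h 27 min; less 75 min break → 4 h 12 min
Total: 6 h 54 min + 9 h 59 min + 4 h 12 min = 21 h 5 min.

21.08 hours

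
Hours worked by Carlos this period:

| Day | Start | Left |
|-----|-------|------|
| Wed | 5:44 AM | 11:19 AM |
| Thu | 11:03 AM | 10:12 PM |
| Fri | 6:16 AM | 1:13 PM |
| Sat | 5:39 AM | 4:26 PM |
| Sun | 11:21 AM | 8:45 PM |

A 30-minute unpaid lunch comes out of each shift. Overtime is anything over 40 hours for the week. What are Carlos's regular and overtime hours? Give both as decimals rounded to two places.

Regular 40.00 hours, overtime 1.37 hours

Wed: 5:44 AM–11:19 AM = 5 h 35 min; less 30 min break → 5 h 5 min
Thu: 11:03 AM–10:12 PM = 11 h 9 min; less 30 min break → 10 h 39 min
Fri: 6:16 AM–1:13 PM = 6 h 57 min; less 30 min break → 6 h 27 min
Sat: 5:39 AM–4:26 PM = 10 h 47 min; less 30 min break → 10 h 17 min
Sun: 11:21 AM–8:45 PM = 9 h 24 min; less 30 min break → 8 h 54 min
Total worked: 41 h 22 min = 41.37 h.
Threshold 40 h → overtime 1 h 22 min, regular 40 h 0 min.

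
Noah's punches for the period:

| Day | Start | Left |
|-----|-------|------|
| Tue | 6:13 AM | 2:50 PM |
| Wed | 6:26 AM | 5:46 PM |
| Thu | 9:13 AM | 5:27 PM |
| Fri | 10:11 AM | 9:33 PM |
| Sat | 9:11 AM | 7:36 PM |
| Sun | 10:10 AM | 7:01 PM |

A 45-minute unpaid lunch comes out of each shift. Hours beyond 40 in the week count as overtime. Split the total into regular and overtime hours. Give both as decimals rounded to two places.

Tue: 6:13 AM–2:50 PM = 8 h 37 min; less 45 min break → 7 h 52 min
Wed: 6:26 AM–5:46 PM = 11 h 20 min; less 45 min break → 10 h 35 min
Thu: 9:13 AM–5:27 PM = 8 h 14 min; less 45 min break → 7 h 29 min
Fri: 10:11 AM–9:33 PM = 11 h 22 min; less 45 min break → 10 h 37 min
Sat: 9:11 AM–7:36 PM = 10 h 25 min; less 45 min break → 9 h 40 min
Sun: 10:10 AM–7:01 PM = 8 h 51 min; less 45 min break → 8 h 6 min
Total worked: 54 h 19 min = 54.32 h.
Threshold 40 h → overtime 14 h 19 min, regular 40 h 0 min.

Regular 40.00 hours, overtime 14.32 hours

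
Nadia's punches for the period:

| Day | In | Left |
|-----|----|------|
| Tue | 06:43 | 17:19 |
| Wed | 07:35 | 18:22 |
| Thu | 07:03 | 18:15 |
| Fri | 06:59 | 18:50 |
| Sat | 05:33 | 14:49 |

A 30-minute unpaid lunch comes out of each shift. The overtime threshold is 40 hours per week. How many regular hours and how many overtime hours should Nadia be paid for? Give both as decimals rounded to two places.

Tue: 06:43–17:19 = 10 h 36 min; less 30 min break → 10 h 6 min
Wed: 07:35–18:22 = 10 h 47 min; less 30 min break → 10 h 17 min
Thu: 07:03–18:15 = 11 h 12 min; less 30 min break → 10 h 42 min
Fri: 06:59–18:50 = 11 h 51 min; less 30 min break → 11 h 21 min
Sat: 05:33–14:49 = 9 h 16 min; less 30 min break → 8 h 46 min
Total worked: 51 h 12 min = 51.20 h.
Threshold 40 h → overtime 11 h 12 min, regular 40 h 0 min.

Regular 40.00 hours, overtime 11.20 hours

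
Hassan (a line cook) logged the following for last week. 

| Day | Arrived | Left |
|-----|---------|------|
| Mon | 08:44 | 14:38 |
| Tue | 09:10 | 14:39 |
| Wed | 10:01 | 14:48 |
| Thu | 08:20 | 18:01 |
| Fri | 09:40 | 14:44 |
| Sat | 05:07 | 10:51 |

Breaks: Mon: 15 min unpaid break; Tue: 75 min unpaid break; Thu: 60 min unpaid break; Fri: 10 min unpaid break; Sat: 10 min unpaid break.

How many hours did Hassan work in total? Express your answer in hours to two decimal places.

33.82 hours

Mon: 08:44–14:38 = 5 h 54 min; less 15 min break → 5 h 39 min
Tue: 09:10–14:39 = 5 h 29 min; less 75 min break → 4 h 14 min
Wed: 10:01–14:48 = 4 h 47 min
Thu: 08:20–18:01 = 9 h 41 min; less 60 min break → 8 h 41 min
Fri: 09:40–14:44 = 5 h 4 min; less 10 min break → 4 h 54 min
Sat: 05:07–10:51 = 5 h 44 min; less 10 min break → 5 h 34 min
Total: 5 h 39 min + 4 h 14 min + 4 h 47 min + 8 h 41 min + 4 h 54 min + 5 h 34 min = 33 h 49 min.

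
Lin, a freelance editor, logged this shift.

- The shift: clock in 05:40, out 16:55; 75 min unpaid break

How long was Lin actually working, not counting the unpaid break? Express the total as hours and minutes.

The shift: 05:40–16:55 = 11 h 15 min; less 75 min break → 10 h 0 min

10 h 0 min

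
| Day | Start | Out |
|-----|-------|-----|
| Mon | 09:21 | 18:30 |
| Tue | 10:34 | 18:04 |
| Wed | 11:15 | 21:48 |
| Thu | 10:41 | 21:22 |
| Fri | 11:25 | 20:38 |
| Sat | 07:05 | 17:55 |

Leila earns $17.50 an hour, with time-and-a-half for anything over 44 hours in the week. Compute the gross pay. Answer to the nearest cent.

$1135.75

Mon: 09:21–18:30 = 9 h 9 min
Tue: 10:34–18:04 = 7 h 30 min
Wed: 11:15–21:48 = 10 h 33 min
Thu: 10:41–21:22 = 10 h 41 min
Fri: 11:25–20:38 = 9 h 13 min
Sat: 07:05–17:55 = 10 h 50 min
Total worked: 57 h 56 min = 3476 min.
Regular 44 h 0 min = 2640 min at $17.50/h; overtime 13 h 56 min = 836 min at $26.25/h.
Pay = (2640 × $17.50 + 836 × $26.25) ÷ 60 = $1135.75.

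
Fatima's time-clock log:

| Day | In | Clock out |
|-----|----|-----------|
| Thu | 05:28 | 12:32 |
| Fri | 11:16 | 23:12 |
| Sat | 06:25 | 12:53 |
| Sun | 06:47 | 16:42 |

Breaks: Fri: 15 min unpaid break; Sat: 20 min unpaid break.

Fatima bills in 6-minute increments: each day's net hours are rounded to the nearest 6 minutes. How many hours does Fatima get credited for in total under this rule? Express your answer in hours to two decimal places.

Thu: 05:28–12:32 = 7 h 4 min → rounds to 7 h 6 min
Fri: 11:16–23:12 = 11 h 56 min − 15 min = 11 h 41 min → rounds to 11 h 42 min
Sat: 06:25–12:53 = 6 h 28 min − 20 min = 6 h 8 min → rounds to 6 h 6 min
Sun: 06:47–16:42 = 9 h 55 min → rounds to 9 h 54 min
Total credited: 34 h 48 min.

34.80 hours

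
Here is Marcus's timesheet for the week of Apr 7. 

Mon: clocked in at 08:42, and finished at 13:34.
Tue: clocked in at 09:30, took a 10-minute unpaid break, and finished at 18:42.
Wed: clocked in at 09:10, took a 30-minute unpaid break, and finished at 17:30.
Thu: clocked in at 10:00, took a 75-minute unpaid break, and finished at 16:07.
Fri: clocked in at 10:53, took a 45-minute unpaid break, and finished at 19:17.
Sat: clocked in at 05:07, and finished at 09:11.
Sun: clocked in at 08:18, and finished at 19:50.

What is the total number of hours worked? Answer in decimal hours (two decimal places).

Mon: 08:42–13:34 = 4 h 52 min
Tue: 09:30–18:42 = 9 h 12 min; less 10 min break → 9 h 2 min
Wed: 09:10–17:30 = 8 h 20 min; less 30 min break → 7 h 50 min
Thu: 10:00–16:07 = 6 h 7 min; less 75 min break → 4 h 52 min
Fri: 10:53–19:17 = 8 h 24 min; less 45 min break → 7 h 39 min
Sat: 05:07–09:11 = 4 h 4 min
Sun: 08:18–19:50 = 11 h 32 min
Total: 4 h 52 min + 9 h 2 min + 7 h 50 min + 4 h 52 min + 7 h 39 min + 4 h 4 min + 11 h 32 min = 49 h 51 min.

49.85 hours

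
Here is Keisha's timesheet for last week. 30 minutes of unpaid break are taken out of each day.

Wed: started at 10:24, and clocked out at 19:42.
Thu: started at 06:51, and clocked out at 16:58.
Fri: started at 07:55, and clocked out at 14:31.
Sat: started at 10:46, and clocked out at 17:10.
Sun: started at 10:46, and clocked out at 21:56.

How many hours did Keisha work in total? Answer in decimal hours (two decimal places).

Wed: 10:24–19:42 = 9 h 18 min; less 30 min break → 8 h 48 min
Thu: 06:51–16:58 = 10 h 7 min; less 30 min break → 9 h 37 min
Fri: 07:55–14:31 = 6 h 36 min; less 30 min break → 6 h 6 min
Sat: 10:46–17:10 = 6 h 24 min; less 30 min break → 5 h 54 min
Sun: 10:46–21:56 = 11 h 10 min; less 30 min break → 10 h 40 min
Total: 8 h 48 min + 9 h 37 min + 6 h 6 min + 5 h 54 min + 10 h 40 min = 41 h 5 min.

41.08 hours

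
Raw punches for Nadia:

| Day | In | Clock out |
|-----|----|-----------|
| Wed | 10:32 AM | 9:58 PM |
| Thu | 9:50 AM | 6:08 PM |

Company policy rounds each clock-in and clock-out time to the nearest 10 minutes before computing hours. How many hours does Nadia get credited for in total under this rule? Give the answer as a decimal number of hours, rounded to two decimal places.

Wed: in 10:32 AM→10:30 AM, out 9:58 PM→10:00 PM; 11 h 30 min
Thu: in 9:50 AM→9:50 AM, out 6:08 PM→6:10 PM; 8 h 20 min
Total credited: 19 h 50 min.

19.83 hours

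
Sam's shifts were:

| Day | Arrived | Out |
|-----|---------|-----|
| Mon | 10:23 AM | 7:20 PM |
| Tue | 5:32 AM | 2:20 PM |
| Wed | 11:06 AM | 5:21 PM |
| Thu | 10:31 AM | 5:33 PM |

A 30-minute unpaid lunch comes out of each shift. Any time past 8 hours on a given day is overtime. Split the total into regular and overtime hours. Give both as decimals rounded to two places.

Regular 28.28 hours, overtime 0.75 hours

Mon: 10:23 AM–7:20 PM = 8 h 57 min; less 30 min break → 8 h 27 min
Tue: 5:32 AM–2:20 PM = 8 h 48 min; less 30 min break → 8 h 18 min
Wed: 11:06 AM–5:21 PM = 6 h 15 min; less 30 min break → 5 h 45 min
Thu: 10:31 AM–5:33 PM = 7 h 2 min; less 30 min break → 6 h 32 min
Mon reg 8 h 0 min / OT 0 h 27 min; Tue reg 8 h 0 min / OT 0 h 18 min; Wed reg 5 h 45 min / OT 0 h 0 min; Thu reg 6 h 32 min / OT 0 h 0 min.
Totals: regular 28 h 17 min, overtime 0 h 45 min.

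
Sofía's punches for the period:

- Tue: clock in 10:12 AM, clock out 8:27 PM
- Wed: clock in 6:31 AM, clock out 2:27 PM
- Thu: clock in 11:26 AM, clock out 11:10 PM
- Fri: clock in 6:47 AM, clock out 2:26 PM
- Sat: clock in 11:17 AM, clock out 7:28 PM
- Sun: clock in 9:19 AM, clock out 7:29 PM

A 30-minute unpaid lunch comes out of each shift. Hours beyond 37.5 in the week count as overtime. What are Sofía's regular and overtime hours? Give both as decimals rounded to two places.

Tue: 10:12 AM–8:27 PM = 10 h 15 min; less 30 min break → 9 h 45 min
Wed: 6:31 AM–2:27 PM = 7 h 56 min; less 30 min break → 7 h 26 min
Thu: 11:26 AM–11:10 PM = 11 h 44 min; less 30 min break → 11 h 14 min
Fri: 6:47 AM–2:26 PM = 7 h 39 min; less 30 min break → 7 h 9 min
Sat: 11:17 AM–7:28 PM = 8 h 11 min; less 30 min break → 7 h 41 min
Sun: 9:19 AM–7:29 PM = 10 h 10 min; less 30 min break → 9 h 40 min
Total worked: 52 h 55 min = 52.92 h.
Threshold 37.5 h → overtime 15 h 25 min, regular 37 h 30 min.

Regular 37.50 hours, overtime 15.42 hours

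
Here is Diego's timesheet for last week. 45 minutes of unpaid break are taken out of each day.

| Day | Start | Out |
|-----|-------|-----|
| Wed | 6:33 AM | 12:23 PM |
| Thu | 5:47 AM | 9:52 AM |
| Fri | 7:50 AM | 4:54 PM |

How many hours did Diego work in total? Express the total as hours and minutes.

Wed: 6:33 AM–12:23 PM = 5 h 50 min; less 45 min break → 5 h 5 min
Thu: 5:47 AM–9:52 AM = 4 h 5 min; less 45 min break → 3 h 20 min
Fri: 7:50 AM–4:54 PM = 9 h 4 min; less 45 min break → 8 h 19 min
Total: 5 h 5 min + 3 h 20 min + 8 h 19 min = 16 h 44 min.

16 h 44 min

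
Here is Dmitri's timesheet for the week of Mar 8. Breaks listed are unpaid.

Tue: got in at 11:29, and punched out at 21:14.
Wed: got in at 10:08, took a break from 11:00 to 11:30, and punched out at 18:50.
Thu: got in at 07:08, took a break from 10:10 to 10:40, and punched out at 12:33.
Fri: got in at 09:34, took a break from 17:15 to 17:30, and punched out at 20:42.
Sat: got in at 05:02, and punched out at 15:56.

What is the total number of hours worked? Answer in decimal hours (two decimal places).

44.65 hours

Tue: 11:29–21:14 = 9 h 45 min
Wed: 10:08–18:50 = 8 h 42 min; less 30 min break → 8 h 12 min
Thu: 07:08–12:33 = 5 h 25 min; less 30 min break → 4 h 55 min
Fri: 09:34–20:42 = 11 h 8 min; less 15 min break → 10 h 53 min
Sat: 05:02–15:56 = 10 h 54 min
Total: 9 h 45 min + 8 h 12 min + 4 h 55 min + 10 h 53 min + 10 h 54 min = 44 h 39 min.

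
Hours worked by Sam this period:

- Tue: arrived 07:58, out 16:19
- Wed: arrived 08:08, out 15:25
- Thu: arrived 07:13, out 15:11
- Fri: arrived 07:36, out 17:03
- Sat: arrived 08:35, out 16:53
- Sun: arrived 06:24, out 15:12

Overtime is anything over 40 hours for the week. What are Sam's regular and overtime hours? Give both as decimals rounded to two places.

Regular 40.00 hours, overtime 10.15 hours

Tue: 07:58–16:19 = 8 h 21 min
Wed: 08:08–15:25 = 7 h 17 min
Thu: 07:13–15:11 = 7 h 58 min
Fri: 07:36–17:03 = 9 h 27 min
Sat: 08:35–16:53 = 8 h 18 min
Sun: 06:24–15:12 = 8 h 48 min
Total worked: 50 h 9 min = 50.15 h.
Threshold 40 h → overtime 10 h 9 min, regular 40 h 0 min.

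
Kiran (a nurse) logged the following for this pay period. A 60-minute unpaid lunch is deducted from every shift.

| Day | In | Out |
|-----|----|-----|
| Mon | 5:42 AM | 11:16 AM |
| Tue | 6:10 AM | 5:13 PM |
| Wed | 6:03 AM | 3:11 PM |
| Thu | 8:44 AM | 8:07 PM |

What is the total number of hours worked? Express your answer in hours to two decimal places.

Mon: 5:42 AM–11:16 AM = 5 h 34 min; less 60 min break → 4 h 34 min
Tue: 6:10 AM–5:13 PM = 11 h 3 min; less 60 min break → 10 h 3 min
Wed: 6:03 AM–3:11 PM = 9 h 8 min; less 60 min break → 8 h 8 min
Thu: 8:44 AM–8:07 PM = 11 h 23 min; less 60 min break → 10 h 23 min
Total: 4 h 34 min + 10 h 3 min + 8 h 8 min + 10 h 23 min = 33 h 8 min.

33.13 hours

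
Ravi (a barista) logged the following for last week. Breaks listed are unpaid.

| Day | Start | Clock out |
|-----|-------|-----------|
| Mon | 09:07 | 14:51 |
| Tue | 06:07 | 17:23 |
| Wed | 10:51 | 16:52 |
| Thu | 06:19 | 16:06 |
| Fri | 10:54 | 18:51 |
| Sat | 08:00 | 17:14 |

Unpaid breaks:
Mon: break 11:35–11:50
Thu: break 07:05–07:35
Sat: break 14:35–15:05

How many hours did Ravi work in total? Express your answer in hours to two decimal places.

Mon: 09:07–14:51 = 5 h 44 min; less 15 min break → 5 h 29 min
Tue: 06:07–17:23 = 11 h 16 min
Wed: 10:51–16:52 = 6 h 1 min
Thu: 06:19–16:06 = 9 h 47 min; less 30 min break → 9 h 17 min
Fri: 10:54–18:51 = 7 h 57 min
Sat: 08:00–17:14 = 9 h 14 min; less 30 min break → 8 h 44 min
Total: 5 h 29 min + 11 h 16 min + 6 h 1 min + 9 h 17 min + 7 h 57 min + 8 h 44 min = 48 h 44 min.

48.73 hours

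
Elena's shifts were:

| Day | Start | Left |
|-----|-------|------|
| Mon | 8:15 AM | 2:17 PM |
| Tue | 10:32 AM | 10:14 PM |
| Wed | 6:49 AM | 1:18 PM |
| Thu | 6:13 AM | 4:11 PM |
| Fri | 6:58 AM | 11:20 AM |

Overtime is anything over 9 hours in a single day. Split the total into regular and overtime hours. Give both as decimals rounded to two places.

Regular 34.88 hours, overtime 3.67 hours

Mon: 8:15 AM–2:17 PM = 6 h 2 min
Tue: 10:32 AM–10:14 PM = 11 h 42 min
Wed: 6:49 AM–1:18 PM = 6 h 29 min
Thu: 6:13 AM–4:11 PM = 9 h 58 min
Fri: 6:58 AM–11:20 AM = 4 h 22 min
Mon reg 6 h 2 min / OT 0 h 0 min; Tue reg 9 h 0 min / OT 2 h 42 min; Wed reg 6 h 29 min / OT 0 h 0 min; Thu reg 9 h 0 min / OT 0 h 58 min; Fri reg 4 h 22 min / OT 0 h 0 min.
Totals: regular 34 h 53 min, overtime 3 h 40 min.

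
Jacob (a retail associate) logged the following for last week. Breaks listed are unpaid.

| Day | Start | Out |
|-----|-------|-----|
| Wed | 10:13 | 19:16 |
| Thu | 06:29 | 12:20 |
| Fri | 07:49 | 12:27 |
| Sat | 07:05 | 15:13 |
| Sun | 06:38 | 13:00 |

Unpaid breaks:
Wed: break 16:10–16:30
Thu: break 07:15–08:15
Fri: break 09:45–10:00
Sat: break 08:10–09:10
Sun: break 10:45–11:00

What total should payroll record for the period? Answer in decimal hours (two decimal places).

Wed: 10:13–19:16 = 9 h 3 min; less 20 min break → 8 h 43 min
Thu: 06:29–12:20 = 5 h 51 min; less 60 min break → 4 h 51 min
Fri: 07:49–12:27 = 4 h 38 min; less 15 min break → 4 h 23 min
Sat: 07:05–15:13 = 8 h 8 min; less 60 min break → 7 h 8 min
Sun: 06:38–13:00 = 6 h 22 min; less 15 min break → 6 h 7 min
Total: 8 h 43 min + 4 h 51 min + 4 h 23 min + 7 h 8 min + 6 h 7 min = 31 h 12 min.

31.20 hours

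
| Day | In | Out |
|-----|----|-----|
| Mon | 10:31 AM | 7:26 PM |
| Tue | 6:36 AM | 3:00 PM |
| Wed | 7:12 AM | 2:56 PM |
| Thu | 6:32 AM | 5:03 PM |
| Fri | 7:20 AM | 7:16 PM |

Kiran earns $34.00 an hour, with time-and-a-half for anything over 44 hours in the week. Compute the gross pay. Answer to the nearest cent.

Mon: 10:31 AM–7:26 PM = 8 h 55 min
Tue: 6:36 AM–3:00 PM = 8 h 24 min
Wed: 7:12 AM–2:56 PM = 7 h 44 min
Thu: 6:32 AM–5:03 PM = 10 h 31 min
Fri: 7:20 AM–7:16 PM = 11 h 56 min
Total worked: 47 h 30 min = 2850 min.
Regular 44 h 0 min = 2640 min at $34.00/h; overtime 3 h 30 min = 210 min at $51.00/h.
Pay = (2640 × $34.00 + 210 × $51.00) ÷ 60 = $1674.50.

$1674.50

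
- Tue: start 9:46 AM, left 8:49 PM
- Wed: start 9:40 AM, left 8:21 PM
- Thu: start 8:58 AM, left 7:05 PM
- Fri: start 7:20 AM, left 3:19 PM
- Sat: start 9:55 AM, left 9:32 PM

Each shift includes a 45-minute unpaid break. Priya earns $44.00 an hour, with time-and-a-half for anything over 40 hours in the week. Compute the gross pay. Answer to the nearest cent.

$2268.20

Tue: 9:46 AM–8:49 PM = 11 h 3 min; less 45 min break → 10 h 18 min
Wed: 9:40 AM–8:21 PM = 10 h 41 min; less 45 min break → 9 h 56 min
Thu: 8:58 AM–7:05 PM = 10 h 7 min; less 45 min break → 9 h 22 min
Fri: 7:20 AM–3:19 PM = 7 h 59 min; less 45 min break → 7 h 14 min
Sat: 9:55 AM–9:32 PM = 11 h 37 min; less 45 min break → 10 h 52 min
Total worked: 47 h 42 min = 2862 min.
Regular 40 h 0 min = 2400 min at $44.00/h; overtime 7 h 42 min = 462 min at $66.00/h.
Pay = (2400 × $44.00 + 462 × $66.00) ÷ 60 = $2268.20.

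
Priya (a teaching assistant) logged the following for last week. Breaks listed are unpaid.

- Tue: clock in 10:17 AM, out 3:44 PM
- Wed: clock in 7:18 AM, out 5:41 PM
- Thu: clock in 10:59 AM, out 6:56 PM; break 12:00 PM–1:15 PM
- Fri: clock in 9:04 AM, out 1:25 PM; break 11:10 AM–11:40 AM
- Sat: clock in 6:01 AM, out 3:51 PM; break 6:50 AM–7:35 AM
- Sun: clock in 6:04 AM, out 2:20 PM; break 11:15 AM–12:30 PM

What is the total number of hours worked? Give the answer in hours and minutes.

Tue: 10:17 AM–3:44 PM = 5 h 27 min
Wed: 7:18 AM–5:41 PM = 10 h 23 min
Thu: 10:59 AM–6:56 PM = 7 h 57 min; less 75 min break → 6 h 42 min
Fri: 9:04 AM–1:25 PM = 4 h 21 min; less 30 min break → 3 h 51 min
Sat: 6:01 AM–3:51 PM = 9 h 50 min; less 45 min break → 9 h 5 min
Sun: 6:04 AM–2:20 PM = 8 h 16 min; less 75 min break → 7 h 1 min
Total: 5 h 27 min + 10 h 23 min + 6 h 42 min + 3 h 51 min + 9 h 5 min + 7 h 1 min = 42 h 29 min.

42 h 29 min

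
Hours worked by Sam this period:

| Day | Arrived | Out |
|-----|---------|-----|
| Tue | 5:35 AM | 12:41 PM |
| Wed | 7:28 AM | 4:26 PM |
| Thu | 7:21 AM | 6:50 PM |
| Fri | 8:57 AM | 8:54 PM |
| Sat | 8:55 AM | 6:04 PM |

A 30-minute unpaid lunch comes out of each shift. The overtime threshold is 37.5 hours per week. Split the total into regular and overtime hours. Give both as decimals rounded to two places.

Tue: 5:35 AM–12:41 PM = 7 h 6 min; less 30 min break → 6 h 36 min
Wed: 7:28 AM–4:26 PM = 8 h 58 min; less 30 min break → 8 h 28 min
Thu: 7:21 AM–6:50 PM = 11 h 29 min; less 30 min break → 10 h 59 min
Fri: 8:57 AM–8:54 PM = 11 h 57 min; less 30 min break → 11 h 27 min
Sat: 8:55 AM–6:04 PM = 9 h 9 min; less 30 min break → 8 h 39 min
Total worked: 46 h 9 min = 46.15 h.
Threshold 37.5 h → overtime 8 h 39 min, regular 37 h 30 min.

Regular 37.50 hours, overtime 8.65 hours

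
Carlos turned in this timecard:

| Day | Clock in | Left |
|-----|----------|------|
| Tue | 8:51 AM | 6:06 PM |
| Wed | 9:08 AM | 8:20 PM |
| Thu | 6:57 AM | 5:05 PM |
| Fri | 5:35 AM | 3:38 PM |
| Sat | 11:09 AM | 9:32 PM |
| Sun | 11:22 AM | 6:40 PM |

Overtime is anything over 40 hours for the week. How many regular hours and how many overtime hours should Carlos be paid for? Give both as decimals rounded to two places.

Tue: 8:51 AM–6:06 PM = 9 h 15 min
Wed: 9:08 AM–8:20 PM = 11 h 12 min
Thu: 6:57 AM–5:05 PM = 10 h 8 min
Fri: 5:35 AM–3:38 PM = 10 h 3 min
Sat: 11:09 AM–9:32 PM = 10 h 23 min
Sun: 11:22 AM–6:40 PM = 7 h 18 min
Total worked: 58 h 19 min = 58.32 h.
Threshold 40 h → overtime 18 h 19 min, regular 40 h 0 min.

Regular 40.00 hours, overtime 18.32 hours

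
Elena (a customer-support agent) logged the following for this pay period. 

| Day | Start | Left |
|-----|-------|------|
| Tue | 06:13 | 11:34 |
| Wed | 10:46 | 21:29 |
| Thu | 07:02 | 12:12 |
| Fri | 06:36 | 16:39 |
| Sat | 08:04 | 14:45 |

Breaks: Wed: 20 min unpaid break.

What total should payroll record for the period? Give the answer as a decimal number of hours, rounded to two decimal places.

37.63 hours

Tue: 06:13–11:34 = 5 h 21 min
Wed: 10:46–21:29 = 10 h 43 min; less 20 min break → 10 h 23 min
Thu: 07:02–12:12 = 5 h 10 min
Fri: 06:36–16:39 = 10 h 3 min
Sat: 08:04–14:45 = 6 h 41 min
Total: 5 h 21 min + 10 h 23 min + 5 h 10 min + 10 h 3 min + 6 h 41 min = 37 h 38 min.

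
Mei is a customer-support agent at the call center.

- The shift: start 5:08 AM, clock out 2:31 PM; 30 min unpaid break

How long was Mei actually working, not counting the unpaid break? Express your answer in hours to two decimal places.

8.88 hours

The shift: 5:08 AM–2:31 PM = 9 h 23 min; less 30 min break → 8 h 53 min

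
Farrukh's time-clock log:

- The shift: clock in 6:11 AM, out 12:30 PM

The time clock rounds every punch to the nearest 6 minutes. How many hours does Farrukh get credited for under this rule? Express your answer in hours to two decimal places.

6.30 hours

The shift: in 6:11 AM→6:12 AM, out 12:30 PM→12:30 PM; 6 h 18 min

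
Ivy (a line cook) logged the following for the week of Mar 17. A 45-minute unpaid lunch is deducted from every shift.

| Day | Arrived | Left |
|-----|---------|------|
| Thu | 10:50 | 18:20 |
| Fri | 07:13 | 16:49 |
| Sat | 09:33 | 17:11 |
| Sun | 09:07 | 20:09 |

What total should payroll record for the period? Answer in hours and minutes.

Thu: 10:50–18:20 = 7 h 30 min; less 45 min break → 6 h 45 min
Fri: 07:13–16:49 = 9 h 36 min; less 45 min break → 8 h 51 min
Sat: 09:33–17:11 = 7 h 38 min; less 45 min break → 6 h 53 min
Sun: 09:07–20:09 = 11 h 2 min; less 45 min break → 10 h 17 min
Total: 6 h 45 min + 8 h 51 min + 6 h 53 min + 10 h 17 min = 32 h 46 min.

32 h 46 min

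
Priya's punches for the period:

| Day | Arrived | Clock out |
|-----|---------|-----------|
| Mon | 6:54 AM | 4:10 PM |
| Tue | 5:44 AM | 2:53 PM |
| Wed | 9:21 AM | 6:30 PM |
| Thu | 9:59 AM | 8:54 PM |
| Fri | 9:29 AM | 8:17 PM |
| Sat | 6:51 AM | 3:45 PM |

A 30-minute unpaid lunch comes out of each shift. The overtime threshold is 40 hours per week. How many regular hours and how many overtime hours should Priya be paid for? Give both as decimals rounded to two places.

Regular 40.00 hours, overtime 15.18 hours

Mon: 6:54 AM–4:10 PM = 9 h 16 min; less 30 min break → 8 h 46 min
Tue: 5:44 AM–2:53 PM = 9 h 9 min; less 30 min break → 8 h 39 min
Wed: 9:21 AM–6:30 PM = 9 h 9 min; less 30 min break → 8 h 39 min
Thu: 9:59 AM–8:54 PM = 10 h 55 min; less 30 min break → 10 h 25 min
Fri: 9:29 AM–8:17 PM = 10 h 48 min; less 30 min break → 10 h 18 min
Sat: 6:51 AM–3:45 PM = 8 h 54 min; less 30 min break → 8 h 24 min
Total worked: 55 h 11 min = 55.18 h.
Threshold 40 h → overtime 15 h 11 min, regular 40 h 0 min.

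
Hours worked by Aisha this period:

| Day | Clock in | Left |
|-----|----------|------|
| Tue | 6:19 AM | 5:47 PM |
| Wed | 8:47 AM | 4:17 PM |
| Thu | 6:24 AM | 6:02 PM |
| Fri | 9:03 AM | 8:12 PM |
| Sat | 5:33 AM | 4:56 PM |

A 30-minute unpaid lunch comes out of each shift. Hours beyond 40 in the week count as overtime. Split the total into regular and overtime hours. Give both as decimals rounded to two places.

Regular 40.00 hours, overtime 10.63 hours

Tue: 6:19 AM–5:47 PM = 11 h 28 min; less 30 min break → 10 h 58 min
Wed: 8:47 AM–4:17 PM = 7 h 30 min; less 30 min break → 7 h 0 min
Thu: 6:24 AM–6:02 PM = 11 h 38 min; less 30 min break → 11 h 8 min
Fri: 9:03 AM–8:12 PM = 11 h 9 min; less 30 min break → 10 h 39 min
Sat: 5:33 AM–4:56 PM = 11 h 23 min; less 30 min break → 10 h 53 min
Total worked: 50 h 38 min = 50.63 h.
Threshold 40 h → overtime 10 h 38 min, regular 40 h 0 min.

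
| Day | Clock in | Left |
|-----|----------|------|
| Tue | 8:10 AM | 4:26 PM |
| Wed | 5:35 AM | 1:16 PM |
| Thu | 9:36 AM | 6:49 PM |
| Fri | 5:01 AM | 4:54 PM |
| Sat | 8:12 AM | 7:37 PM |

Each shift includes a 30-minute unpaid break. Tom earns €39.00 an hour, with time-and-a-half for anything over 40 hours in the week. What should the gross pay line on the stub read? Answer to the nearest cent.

€1909.05

Tue: 8:10 AM–4:26 PM = 8 h 16 min; less 30 min break → 7 h 46 min
Wed: 5:35 AM–1:16 PM = 7 h 41 min; less 30 min break → 7 h 11 min
Thu: 9:36 AM–6:49 PM = 9 h 13 min; less 30 min break → 8 h 43 min
Fri: 5:01 AM–4:54 PM = 11 h 53 min; less 30 min break → 11 h 23 min
Sat: 8:12 AM–7:37 PM = 11 h 25 min; less 30 min break → 10 h 55 min
Total worked: 45 h 58 min = 2758 min.
Regular 40 h 0 min = 2400 min at €39.00/h; overtime 5 h 58 min = 358 min at €58.50/h.
Pay = (2400 × €39.00 + 358 × €58.50) ÷ 60 = €1909.05.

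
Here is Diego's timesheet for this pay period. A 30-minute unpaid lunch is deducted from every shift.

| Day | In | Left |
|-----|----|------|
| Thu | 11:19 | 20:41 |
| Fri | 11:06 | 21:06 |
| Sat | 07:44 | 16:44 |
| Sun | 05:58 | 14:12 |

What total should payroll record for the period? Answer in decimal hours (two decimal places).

34.60 hours

Thu: 11:19–20:41 = 9 h 22 min; less 30 min break → 8 h 52 min
Fri: 11:06–21:06 = 10 h 0 min; less 30 min break → 9 h 30 min
Sat: 07:44–16:44 = 9 h 0 min; less 30 min break → 8 h 30 min
Sun: 05:58–14:12 = 8 h 14 min; less 30 min break → 7 h 44 min
Total: 8 h 52 min + 9 h 30 min + 8 h 30 min + 7 h 44 min = 34 h 36 min.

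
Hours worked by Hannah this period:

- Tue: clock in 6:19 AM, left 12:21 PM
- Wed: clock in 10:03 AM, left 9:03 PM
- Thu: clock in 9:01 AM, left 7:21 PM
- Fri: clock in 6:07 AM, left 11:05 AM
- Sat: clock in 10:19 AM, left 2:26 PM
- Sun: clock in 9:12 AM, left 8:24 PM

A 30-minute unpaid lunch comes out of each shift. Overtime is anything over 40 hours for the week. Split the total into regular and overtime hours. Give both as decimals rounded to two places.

Regular 40.00 hours, overtime 4.65 hours

Tue: 6:19 AM–12:21 PM = 6 h 2 min; less 30 min break → 5 h 32 min
Wed: 10:03 AM–9:03 PM = 11 h 0 min; less 30 min break → 10 h 30 min
Thu: 9:01 AM–7:21 PM = 10 h 20 min; less 30 min break → 9 h 50 min
Fri: 6:07 AM–11:05 AM = 4 h 58 min; less 30 min break → 4 h 28 min
Sat: 10:19 AM–2:26 PM = 4 h 7 min; less 30 min break → 3 h 37 min
Sun: 9:12 AM–8:24 PM = 11 h 12 min; less 30 min break → 10 h 42 min
Total worked: 44 h 39 min = 44.65 h.
Threshold 40 h → overtime 4 h 39 min, regular 40 h 0 min.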